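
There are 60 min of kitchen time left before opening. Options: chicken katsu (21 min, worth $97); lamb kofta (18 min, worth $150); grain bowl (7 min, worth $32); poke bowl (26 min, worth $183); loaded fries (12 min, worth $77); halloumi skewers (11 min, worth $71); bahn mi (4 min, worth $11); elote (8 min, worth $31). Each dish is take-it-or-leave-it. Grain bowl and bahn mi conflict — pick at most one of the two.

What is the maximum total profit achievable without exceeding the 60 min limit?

421

Filling by ratio: lamb kofta + poke bowl + halloumi skewers + bahn mi for 415, with 1 min left unused.
Dropping halloumi skewers frees 11 min; slotting in loaded fries (12 min) lifts the total to 421 at 60 min.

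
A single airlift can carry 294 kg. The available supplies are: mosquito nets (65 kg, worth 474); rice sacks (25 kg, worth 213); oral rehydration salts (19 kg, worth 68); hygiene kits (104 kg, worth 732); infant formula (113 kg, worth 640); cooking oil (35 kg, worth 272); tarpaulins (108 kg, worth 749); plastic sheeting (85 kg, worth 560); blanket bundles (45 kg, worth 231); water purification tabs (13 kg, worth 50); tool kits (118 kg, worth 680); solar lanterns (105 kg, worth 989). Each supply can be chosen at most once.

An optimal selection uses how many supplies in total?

4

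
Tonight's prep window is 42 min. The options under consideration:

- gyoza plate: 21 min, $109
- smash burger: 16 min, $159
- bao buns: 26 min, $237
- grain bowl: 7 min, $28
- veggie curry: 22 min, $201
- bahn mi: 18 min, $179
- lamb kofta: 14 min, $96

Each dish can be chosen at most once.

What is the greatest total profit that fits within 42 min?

396

The ratio heuristic lands on smash burger + grain bowl + bahn mi (366) but leaves 1 min idle.
The 25 min tied up in grain bowl and bahn mi is better spent on bao buns — total rises to 396 (42 min).
That's the maximum — no swap from here does better than 396.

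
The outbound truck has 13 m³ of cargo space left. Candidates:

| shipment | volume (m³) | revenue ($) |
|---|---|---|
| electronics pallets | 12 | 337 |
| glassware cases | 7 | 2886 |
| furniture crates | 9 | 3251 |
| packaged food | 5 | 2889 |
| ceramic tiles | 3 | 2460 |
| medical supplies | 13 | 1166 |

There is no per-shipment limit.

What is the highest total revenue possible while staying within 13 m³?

Density check — ceramic tiles 820.00, packaged food 577.80, glassware cases 412.29 are the best per m³.
Taking 4×ceramic tiles: 12 m³ used, 9840 in revenue.
Every other selection either busts 13 m³ or fails to beat 9840.

9840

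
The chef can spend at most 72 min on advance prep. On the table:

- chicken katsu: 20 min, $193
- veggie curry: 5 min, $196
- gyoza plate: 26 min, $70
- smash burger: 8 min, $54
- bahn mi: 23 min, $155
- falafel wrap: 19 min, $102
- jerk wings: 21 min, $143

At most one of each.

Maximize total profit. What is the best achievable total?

687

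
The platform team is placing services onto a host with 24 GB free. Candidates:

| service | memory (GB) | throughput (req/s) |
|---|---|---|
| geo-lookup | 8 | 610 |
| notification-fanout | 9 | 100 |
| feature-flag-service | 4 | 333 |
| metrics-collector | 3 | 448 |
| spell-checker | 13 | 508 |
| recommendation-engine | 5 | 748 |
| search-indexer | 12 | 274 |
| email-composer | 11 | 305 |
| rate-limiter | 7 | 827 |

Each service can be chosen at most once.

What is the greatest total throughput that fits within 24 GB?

2633

Ranking by ratio (throughput/GB): recommendation-engine 149.60, metrics-collector 149.33, rate-limiter 118.14, feature-flag-service 83.25.
Filling by ratio: feature-flag-service + metrics-collector + recommendation-engine + rate-limiter for 2356, with 5 GB left unused.
Dropping feature-flag-service frees 4 GB; slotting in geo-lookup (8 GB) lifts the total to 2633 at 23 GB.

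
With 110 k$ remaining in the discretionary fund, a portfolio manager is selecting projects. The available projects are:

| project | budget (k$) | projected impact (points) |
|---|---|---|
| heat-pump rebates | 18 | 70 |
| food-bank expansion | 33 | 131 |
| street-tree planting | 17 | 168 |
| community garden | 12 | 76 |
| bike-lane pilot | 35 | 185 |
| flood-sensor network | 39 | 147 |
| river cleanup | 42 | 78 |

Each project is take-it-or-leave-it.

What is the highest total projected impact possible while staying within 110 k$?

Taking the top-ratio projects first gives food-bank expansion + street-tree planting + community garden + bike-lane pilot for 560 (97 k$).
Replace food-bank expansion with flood-sensor network: the trade gains 16 net, giving 576 at 103 k$.
Next best is heat-pump rebates + street-tree planting + bike-lane pilot + flood-sensor network at 570 (109 k$) — short by 6.

576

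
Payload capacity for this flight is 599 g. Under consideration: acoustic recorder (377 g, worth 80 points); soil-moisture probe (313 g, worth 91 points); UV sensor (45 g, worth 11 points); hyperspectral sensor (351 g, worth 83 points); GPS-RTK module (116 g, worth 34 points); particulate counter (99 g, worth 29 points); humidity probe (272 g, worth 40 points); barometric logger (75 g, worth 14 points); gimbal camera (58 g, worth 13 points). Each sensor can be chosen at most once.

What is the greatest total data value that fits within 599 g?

167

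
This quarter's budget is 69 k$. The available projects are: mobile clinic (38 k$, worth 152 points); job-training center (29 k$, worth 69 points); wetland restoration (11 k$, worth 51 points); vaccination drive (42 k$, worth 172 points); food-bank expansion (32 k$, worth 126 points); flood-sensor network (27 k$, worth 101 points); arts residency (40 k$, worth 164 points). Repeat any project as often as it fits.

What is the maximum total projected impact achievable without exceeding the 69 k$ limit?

306

Best packing: 6×wetland restoration — 66 k$, 306 total.
No other feasible combination exceeds 306.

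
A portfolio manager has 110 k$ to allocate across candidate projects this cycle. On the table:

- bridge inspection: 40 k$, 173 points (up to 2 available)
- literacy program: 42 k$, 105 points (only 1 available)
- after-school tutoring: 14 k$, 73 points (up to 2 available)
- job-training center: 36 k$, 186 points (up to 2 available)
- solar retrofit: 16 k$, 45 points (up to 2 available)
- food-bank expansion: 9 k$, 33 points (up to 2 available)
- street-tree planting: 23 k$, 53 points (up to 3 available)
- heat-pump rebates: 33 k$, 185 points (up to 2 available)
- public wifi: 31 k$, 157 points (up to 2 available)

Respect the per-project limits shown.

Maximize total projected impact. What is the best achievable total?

Taking the top-ratio projects first gives 2×after-school tutoring + food-bank expansion + 2×heat-pump rebates for 549 (103 k$).
Replace after-school tutoring and food-bank expansion and heat-pump rebates with 2×public wifi: the trade gains 23 net, giving 572 at 109 k$.

572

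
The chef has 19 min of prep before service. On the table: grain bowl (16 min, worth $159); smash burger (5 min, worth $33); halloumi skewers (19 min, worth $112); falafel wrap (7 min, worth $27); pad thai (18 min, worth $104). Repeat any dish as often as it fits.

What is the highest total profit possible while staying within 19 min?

159

Taking grain bowl: 16 min used, 159 in profit.
No other feasible combination exceeds 159.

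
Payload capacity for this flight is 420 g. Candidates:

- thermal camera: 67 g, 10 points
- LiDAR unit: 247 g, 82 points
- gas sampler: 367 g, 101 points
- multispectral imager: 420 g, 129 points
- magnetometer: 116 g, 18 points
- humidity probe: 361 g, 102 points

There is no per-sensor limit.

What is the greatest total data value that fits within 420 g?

129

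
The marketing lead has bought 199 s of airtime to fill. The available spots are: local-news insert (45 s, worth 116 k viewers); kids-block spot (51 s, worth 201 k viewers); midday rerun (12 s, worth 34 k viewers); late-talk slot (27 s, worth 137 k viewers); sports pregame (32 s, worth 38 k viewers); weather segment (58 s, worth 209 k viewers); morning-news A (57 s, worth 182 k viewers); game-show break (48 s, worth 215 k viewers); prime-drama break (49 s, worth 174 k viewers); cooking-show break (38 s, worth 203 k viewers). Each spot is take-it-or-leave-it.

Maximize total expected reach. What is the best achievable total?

By expected reach per s: cooking-show break 5.34, late-talk slot 5.07, game-show break 4.48, kids-block spot 3.94 lead.
The ratio heuristic lands on kids-block spot + midday rerun + late-talk slot + game-show break + cooking-show break (790) but leaves 23 s idle.
Dropping midday rerun and late-talk slot frees 39 s; slotting in weather segment (58 s) lifts the total to 828 at 195 s.
An exhaustive check of the 1024 subsets confirms 828.

828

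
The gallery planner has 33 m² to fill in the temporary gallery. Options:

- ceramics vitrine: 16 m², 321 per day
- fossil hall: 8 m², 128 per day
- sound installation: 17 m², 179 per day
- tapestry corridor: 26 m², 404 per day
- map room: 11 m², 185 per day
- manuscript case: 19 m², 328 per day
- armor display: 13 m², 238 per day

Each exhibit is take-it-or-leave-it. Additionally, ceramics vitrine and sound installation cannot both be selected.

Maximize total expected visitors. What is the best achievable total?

566

By expected visitors per m²: ceramics vitrine 20.06, armor display 18.31, manuscript case 17.26 lead.
A density-first pass picks ceramics vitrine + armor display — 559 at 29 m².
Replace ceramics vitrine with manuscript case: the trade gains 7 net, giving 566 at 32 m².
Next best is ceramics vitrine + armor display at 559 (29 m²) — short by 7.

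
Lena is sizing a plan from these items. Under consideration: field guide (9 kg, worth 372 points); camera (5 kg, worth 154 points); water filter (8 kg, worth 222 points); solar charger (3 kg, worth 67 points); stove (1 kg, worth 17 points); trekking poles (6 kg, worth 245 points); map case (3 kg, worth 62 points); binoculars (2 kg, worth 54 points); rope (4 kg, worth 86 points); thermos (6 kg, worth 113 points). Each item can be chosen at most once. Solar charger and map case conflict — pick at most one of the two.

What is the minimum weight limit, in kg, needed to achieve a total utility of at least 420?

Minimise kg subject to total utility ≥ 420.
field guide + binoculars: 426 utility at 11 kg.
No combination under 11 kg hits 420.

11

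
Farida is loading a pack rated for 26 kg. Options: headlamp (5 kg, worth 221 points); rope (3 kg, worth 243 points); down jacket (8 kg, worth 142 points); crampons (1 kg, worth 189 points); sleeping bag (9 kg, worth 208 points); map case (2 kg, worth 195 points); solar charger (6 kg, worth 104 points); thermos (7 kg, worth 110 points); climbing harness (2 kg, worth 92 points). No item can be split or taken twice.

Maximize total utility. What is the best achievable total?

1160

The ratio heuristic lands on headlamp + rope + crampons + sleeping bag + map case + climbing harness (1148) but leaves 4 kg idle.
Dropping climbing harness frees 2 kg; slotting in solar charger (6 kg) lifts the total to 1160 at 26 kg.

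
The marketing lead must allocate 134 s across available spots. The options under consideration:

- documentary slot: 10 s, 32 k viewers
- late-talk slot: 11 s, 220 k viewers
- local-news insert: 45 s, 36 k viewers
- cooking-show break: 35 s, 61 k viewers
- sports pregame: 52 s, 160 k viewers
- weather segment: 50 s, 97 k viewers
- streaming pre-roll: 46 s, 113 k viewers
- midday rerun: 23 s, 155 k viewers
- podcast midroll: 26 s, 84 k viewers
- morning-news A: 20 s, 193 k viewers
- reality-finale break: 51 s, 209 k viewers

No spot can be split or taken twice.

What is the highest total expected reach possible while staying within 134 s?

861

Ranking by ratio (expected reach/s): late-talk slot 20.00, morning-news A 9.65, midday rerun 6.74, reality-finale break 4.10.
Taking late-talk slot + midday rerun + podcast midroll + morning-news A + reality-finale break: 131 s used, 861 in expected reach.
Runner-up late-talk slot + sports pregame + midday rerun + podcast midroll + morning-news A tops out at 812.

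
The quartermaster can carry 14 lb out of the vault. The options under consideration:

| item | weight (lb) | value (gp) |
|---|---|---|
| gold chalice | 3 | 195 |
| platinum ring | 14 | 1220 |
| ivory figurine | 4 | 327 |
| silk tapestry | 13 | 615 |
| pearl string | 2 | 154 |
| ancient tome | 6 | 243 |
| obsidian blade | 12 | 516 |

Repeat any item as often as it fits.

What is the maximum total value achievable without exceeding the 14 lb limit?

1220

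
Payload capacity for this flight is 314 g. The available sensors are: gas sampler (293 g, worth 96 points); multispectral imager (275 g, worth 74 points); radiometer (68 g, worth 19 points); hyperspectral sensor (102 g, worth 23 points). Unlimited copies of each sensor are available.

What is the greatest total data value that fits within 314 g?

Ranking by ratio (data value/g): gas sampler 0.33, radiometer 0.28, multispectral imager 0.27.
Taking gas sampler: 293 g used, 96 in data value.
No other feasible combination exceeds 96.

96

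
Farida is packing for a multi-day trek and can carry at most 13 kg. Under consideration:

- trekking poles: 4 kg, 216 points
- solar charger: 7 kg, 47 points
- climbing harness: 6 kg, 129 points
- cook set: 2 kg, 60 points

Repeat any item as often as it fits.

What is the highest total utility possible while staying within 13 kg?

648

Best packing: 3×trekking poles — 12 kg, 648 total.
Nothing else within 13 kg beats 648.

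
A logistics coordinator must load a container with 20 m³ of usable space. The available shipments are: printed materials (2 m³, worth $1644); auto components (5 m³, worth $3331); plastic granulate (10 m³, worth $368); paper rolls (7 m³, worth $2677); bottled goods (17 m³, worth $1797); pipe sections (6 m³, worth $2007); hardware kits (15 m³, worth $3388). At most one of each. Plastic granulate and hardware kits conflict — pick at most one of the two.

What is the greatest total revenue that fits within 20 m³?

9659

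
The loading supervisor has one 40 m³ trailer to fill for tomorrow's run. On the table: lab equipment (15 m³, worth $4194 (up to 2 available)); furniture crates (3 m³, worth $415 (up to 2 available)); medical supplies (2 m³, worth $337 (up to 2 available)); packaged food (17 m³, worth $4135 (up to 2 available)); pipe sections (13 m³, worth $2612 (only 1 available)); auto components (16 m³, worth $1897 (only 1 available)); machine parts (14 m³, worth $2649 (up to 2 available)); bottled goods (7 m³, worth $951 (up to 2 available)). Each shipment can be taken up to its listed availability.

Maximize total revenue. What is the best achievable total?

9892

2×lab equipment + 2×furniture crates + 2×medical supplies uses 40 of the 40 m³ and totals 9892.
No other feasible combination exceeds 9892.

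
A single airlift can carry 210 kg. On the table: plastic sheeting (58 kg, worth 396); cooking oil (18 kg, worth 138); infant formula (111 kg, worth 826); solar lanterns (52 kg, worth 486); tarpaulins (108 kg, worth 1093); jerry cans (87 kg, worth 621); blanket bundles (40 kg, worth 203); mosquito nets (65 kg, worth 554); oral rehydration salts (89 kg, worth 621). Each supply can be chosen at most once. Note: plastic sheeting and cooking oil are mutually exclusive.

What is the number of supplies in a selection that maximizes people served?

3

The maximum people served within 210 kg is 1785.
One optimal bundle: cooking oil + tarpaulins + mosquito nets (191 kg).
Any selection reaching 1785 contains exactly 3 supplies.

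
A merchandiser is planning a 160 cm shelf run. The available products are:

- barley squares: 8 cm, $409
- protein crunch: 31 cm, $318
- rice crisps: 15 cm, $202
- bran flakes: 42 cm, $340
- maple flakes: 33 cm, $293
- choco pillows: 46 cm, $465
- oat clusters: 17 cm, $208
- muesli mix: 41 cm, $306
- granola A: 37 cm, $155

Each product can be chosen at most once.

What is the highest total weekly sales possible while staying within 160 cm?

A density-first pass picks barley squares + protein crunch + rice crisps + maple flakes + choco pillows + oat clusters — 1895 at 150 cm.
Replace maple flakes with bran flakes: the trade gains 47 net, giving 1942 at 159 cm.
Runner-up barley squares + protein crunch + rice crisps + choco pillows + oat clusters + muesli mix tops out at 1908.

1942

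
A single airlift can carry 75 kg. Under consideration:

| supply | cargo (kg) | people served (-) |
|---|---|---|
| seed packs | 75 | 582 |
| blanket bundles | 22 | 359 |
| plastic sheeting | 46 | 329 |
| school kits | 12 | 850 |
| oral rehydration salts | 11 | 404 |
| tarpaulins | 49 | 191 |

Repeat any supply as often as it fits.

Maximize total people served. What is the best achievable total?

The ratio ordering already packs tightly: 6×school kits, 72 kg, 5100.

5100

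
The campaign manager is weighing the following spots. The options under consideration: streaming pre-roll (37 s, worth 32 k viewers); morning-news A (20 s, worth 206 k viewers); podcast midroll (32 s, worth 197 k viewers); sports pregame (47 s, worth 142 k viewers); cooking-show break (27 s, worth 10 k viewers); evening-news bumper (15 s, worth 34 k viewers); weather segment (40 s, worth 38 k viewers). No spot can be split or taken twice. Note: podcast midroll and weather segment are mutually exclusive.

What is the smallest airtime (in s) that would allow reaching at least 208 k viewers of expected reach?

35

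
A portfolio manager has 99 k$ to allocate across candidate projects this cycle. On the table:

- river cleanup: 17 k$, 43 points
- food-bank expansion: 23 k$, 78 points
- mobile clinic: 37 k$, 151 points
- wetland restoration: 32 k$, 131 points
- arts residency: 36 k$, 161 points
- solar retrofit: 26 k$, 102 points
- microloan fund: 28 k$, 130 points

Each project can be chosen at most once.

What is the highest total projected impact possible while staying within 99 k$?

422

The ratio ordering already packs tightly: wetland restoration + arts residency + microloan fund, 96 k$, 422.
An exhaustive check of the 128 subsets confirms 422.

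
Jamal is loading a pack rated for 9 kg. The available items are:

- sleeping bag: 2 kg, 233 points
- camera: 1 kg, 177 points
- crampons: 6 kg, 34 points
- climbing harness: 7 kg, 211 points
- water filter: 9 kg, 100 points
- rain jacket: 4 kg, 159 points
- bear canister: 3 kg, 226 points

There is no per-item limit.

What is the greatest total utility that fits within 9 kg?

1593

Taking 9×camera: 9 kg used, 1593 in utility.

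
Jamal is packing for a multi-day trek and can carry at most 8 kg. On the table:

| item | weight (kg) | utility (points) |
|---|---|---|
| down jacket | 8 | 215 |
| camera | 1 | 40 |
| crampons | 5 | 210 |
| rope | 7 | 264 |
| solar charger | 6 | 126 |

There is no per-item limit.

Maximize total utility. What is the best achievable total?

Ranking by ratio (utility/kg): crampons 42.00, camera 40.00, rope 37.71, down jacket 26.88.
The ratio ordering already packs tightly: 3×camera + crampons, 8 kg, 330.
No other feasible combination exceeds 330.

330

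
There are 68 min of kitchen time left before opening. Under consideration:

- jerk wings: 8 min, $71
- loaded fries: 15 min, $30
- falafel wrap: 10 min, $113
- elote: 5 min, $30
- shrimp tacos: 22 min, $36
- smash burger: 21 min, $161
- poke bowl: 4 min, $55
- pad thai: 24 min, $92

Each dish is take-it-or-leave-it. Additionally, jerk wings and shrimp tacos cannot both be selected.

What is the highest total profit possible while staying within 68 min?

492

Filling by ratio: jerk wings + loaded fries + falafel wrap + elote + smash burger + poke bowl for 460, with 5 min left unused.
Replace loaded fries and elote with pad thai: the trade gains 32 net, giving 492 at 67 min.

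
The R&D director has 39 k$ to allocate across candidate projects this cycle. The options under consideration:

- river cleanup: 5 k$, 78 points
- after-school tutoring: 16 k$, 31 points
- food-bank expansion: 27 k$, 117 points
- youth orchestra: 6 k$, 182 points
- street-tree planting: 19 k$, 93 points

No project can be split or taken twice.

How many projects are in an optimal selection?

3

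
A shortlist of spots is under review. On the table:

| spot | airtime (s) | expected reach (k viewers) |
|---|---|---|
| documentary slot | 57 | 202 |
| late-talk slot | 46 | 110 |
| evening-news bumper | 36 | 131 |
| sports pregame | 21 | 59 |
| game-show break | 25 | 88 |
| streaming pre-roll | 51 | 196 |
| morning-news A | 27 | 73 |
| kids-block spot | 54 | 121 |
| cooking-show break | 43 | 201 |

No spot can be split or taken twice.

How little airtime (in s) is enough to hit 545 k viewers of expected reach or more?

Look for the lowest-airtime combination reaching 545.
Taking documentary slot + sports pregame + game-show break + cooking-show break gives 550 (≥ 545) for 146 s.
Below 146 s the best achievable stays under 545.

146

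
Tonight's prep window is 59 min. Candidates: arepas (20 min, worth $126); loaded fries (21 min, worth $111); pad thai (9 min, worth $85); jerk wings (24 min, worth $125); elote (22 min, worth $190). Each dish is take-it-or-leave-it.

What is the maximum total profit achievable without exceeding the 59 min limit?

Ranking by ratio (profit/min): pad thai 9.44, elote 8.64, arepas 6.30, loaded fries 5.29.
The ratio ordering already packs tightly: arepas + pad thai + elote, 51 min, 401.

401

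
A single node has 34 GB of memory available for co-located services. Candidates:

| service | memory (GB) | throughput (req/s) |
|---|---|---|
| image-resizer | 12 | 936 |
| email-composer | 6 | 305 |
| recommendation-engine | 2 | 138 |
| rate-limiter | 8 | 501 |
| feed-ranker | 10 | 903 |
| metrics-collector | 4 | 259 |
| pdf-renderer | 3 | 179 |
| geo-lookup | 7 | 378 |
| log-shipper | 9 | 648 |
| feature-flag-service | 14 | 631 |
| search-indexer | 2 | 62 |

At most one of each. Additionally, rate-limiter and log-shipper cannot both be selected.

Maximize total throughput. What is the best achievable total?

2666

A density-first pass picks image-resizer + recommendation-engine + feed-ranker + log-shipper — 2625 at 33 GB.
Dropping recommendation-engine frees 2 GB; slotting in pdf-renderer (3 GB) lifts the total to 2666 at 34 GB.
Next best is image-resizer + recommendation-engine + feed-ranker + log-shipper at 2625 (33 GB) — short by 41.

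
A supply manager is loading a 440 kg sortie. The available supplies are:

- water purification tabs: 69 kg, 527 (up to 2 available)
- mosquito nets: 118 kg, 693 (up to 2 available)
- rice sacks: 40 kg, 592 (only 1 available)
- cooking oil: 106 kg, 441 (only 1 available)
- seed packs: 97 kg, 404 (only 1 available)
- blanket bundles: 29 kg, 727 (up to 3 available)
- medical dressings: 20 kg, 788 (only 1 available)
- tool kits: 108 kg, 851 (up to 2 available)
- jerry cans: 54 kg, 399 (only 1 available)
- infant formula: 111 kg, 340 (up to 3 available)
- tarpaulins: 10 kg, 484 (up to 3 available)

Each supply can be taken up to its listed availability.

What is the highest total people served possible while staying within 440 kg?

6918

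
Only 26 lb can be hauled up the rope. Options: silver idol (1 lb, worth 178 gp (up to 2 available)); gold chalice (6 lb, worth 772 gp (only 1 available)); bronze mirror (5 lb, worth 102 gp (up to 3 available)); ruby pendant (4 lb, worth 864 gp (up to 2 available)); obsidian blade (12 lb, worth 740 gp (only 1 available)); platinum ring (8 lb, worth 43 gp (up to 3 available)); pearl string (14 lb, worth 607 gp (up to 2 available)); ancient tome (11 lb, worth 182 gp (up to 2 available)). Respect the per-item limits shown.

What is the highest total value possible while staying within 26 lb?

Taking the top-ratio items first gives 2×silver idol + gold chalice + 2×bronze mirror + 2×ruby pendant for 3060 (26 lb).
Replace 2×silver idol and 2×bronze mirror with obsidian blade: the trade gains 180 net, giving 3240 at 26 lb.

3240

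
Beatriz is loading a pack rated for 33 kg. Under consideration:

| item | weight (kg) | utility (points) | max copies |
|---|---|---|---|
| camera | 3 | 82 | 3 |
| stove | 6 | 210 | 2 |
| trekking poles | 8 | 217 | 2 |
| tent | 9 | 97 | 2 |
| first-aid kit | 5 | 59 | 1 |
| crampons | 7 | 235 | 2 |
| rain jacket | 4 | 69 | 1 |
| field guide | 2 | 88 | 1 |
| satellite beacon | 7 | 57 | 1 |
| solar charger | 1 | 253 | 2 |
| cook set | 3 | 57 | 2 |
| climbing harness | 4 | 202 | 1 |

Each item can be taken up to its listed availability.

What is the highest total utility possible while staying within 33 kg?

1615

Best packing: 2×camera + 2×stove + crampons + field guide + 2×solar charger + climbing harness — 33 kg, 1615 total.
Nothing else within 33 kg beats 1615.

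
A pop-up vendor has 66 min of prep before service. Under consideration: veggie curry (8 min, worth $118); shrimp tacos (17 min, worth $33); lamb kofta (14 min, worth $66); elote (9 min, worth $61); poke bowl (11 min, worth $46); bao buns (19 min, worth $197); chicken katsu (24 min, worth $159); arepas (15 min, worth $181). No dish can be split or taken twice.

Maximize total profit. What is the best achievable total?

Filling by ratio: veggie curry + lamb kofta + elote + bao buns + arepas for 623, with 1 min left unused.
The 23 min tied up in lamb kofta and elote is better spent on chicken katsu — total rises to 655 (66 min).
Next best is veggie curry + lamb kofta + elote + bao buns + arepas at 623 (65 min) — short by 32.

655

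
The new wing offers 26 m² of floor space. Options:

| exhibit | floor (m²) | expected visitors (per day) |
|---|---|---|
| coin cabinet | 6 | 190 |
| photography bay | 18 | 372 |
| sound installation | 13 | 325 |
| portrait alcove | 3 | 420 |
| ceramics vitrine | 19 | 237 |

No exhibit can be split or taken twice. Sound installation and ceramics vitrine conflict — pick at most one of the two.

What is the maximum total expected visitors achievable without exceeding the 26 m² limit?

Best packing: coin cabinet + sound installation + portrait alcove — 22 m², 935 total.
Next best is photography bay + portrait alcove at 792 (21 m²) — short by 143.

935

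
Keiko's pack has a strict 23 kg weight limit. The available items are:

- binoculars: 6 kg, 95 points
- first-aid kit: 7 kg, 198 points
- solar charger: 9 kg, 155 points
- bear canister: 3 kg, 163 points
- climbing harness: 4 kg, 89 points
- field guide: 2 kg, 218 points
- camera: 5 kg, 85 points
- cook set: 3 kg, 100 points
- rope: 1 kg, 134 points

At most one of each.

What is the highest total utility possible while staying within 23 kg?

Density check — rope 134.00, field guide 109.00, bear canister 54.33, cook set 33.33 are the best per kg.
Taking the top-ratio items first gives first-aid kit + bear canister + climbing harness + field guide + cook set + rope for 902 (20 kg).
The 4 kg tied up in climbing harness is better spent on binoculars — total rises to 908 (22 kg).

908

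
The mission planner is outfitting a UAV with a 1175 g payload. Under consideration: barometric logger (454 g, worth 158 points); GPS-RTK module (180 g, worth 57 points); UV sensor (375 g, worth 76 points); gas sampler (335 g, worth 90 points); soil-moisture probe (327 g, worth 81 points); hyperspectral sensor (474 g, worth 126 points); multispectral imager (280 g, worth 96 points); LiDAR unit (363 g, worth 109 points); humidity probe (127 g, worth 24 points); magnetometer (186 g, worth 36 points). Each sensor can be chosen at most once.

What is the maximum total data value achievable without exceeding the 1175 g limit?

Taking the top-ratio sensors first gives barometric logger + GPS-RTK module + multispectral imager + magnetometer for 347 (1100 g).
The 366 g tied up in GPS-RTK module and magnetometer is better spent on LiDAR unit — total rises to 363 (1097 g).

363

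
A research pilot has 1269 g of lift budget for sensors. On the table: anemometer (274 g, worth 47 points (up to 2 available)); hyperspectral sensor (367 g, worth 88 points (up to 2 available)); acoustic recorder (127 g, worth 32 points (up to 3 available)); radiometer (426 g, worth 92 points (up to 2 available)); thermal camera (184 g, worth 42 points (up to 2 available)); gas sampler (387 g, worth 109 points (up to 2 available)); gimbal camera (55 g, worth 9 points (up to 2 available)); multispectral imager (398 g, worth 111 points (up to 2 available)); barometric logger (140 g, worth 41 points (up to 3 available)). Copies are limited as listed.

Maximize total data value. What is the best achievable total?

Taking the top-ratio sensors first gives 2×gas sampler + gimbal camera + 3×barometric logger for 350 (1249 g).
Dropping gas sampler frees 387 g; slotting in multispectral imager (398 g) lifts the total to 352 at 1260 g.

352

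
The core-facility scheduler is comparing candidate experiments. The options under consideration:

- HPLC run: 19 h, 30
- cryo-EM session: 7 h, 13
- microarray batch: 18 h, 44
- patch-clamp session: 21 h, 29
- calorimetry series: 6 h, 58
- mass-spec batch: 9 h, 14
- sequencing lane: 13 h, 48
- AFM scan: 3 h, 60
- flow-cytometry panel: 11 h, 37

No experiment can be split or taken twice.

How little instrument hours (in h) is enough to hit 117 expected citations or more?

9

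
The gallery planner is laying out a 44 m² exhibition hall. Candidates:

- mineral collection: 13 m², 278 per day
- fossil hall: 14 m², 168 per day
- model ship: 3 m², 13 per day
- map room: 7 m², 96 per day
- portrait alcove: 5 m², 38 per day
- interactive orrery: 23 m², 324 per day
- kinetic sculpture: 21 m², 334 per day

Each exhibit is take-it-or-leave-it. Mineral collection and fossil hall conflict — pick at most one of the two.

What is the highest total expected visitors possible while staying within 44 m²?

Ranking by ratio (expected visitors/m²): mineral collection 21.38, kinetic sculpture 15.90, interactive orrery 14.09.
Best packing: mineral collection + model ship + map room + kinetic sculpture — 44 m², 721 total.

721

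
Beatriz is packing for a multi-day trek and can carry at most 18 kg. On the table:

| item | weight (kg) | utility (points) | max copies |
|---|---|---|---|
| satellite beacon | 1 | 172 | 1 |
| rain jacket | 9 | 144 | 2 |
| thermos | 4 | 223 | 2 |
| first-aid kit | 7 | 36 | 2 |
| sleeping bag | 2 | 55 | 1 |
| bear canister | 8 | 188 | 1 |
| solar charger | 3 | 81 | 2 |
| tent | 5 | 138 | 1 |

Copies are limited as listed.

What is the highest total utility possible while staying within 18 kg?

837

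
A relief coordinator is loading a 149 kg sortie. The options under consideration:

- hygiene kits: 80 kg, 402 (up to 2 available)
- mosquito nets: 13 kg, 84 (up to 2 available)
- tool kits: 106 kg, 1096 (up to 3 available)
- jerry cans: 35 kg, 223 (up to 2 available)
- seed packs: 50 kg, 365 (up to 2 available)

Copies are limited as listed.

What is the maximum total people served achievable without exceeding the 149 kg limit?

Density check — tool kits 10.34, seed packs 7.30, mosquito nets 6.46 are the best per kg.
Greedy by ratio would take 2×mosquito nets + tool kits: 132 kg used, total 1264.
Replace 2×mosquito nets with jerry cans: the trade gains 55 net, giving 1319 at 141 kg.
Nothing else within 149 kg beats 1319.

1319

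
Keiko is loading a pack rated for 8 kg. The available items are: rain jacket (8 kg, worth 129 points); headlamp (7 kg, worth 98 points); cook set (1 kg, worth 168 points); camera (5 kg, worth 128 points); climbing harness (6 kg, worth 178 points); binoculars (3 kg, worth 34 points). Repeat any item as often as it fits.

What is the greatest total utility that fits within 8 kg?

The ratio ordering already packs tightly: 8×cook set, 8 kg, 1344.

1344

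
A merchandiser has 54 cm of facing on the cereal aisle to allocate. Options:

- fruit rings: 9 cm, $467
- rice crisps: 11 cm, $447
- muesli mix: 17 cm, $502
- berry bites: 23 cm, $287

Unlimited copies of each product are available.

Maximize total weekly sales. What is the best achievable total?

2802

Best packing: 6×fruit rings — 54 cm, 2802 total.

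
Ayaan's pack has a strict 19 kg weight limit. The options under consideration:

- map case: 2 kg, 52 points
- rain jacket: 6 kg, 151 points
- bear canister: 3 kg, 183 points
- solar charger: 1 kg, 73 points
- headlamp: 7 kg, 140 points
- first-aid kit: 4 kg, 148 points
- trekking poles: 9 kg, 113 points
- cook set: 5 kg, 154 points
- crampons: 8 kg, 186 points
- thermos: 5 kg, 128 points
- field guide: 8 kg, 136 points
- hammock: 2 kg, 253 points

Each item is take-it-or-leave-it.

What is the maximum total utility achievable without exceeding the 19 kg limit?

866

A density-first pass picks map case + bear canister + solar charger + first-aid kit + cook set + hammock — 863 at 17 kg.
The 4 kg tied up in first-aid kit is better spent on rain jacket — total rises to 866 (19 kg).
That's the maximum — no swap from here does better than 866.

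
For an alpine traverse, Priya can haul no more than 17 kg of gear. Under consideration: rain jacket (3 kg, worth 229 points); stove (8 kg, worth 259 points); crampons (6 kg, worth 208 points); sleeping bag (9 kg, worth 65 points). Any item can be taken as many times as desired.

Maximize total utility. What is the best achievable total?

1145

Taking 5×rain jacket: 15 kg used, 1145 in utility.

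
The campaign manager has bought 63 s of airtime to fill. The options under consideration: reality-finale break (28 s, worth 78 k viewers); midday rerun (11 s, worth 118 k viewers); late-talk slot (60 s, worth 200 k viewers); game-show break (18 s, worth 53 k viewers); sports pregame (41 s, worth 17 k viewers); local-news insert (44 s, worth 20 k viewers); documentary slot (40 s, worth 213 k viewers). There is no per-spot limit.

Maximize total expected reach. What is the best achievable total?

590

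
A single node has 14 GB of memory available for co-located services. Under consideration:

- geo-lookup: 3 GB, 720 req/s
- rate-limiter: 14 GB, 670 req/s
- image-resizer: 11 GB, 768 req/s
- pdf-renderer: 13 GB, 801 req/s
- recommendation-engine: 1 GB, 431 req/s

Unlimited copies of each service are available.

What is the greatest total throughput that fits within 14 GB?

14×recommendation-engine uses 14 of the 14 GB and totals 6034.
No other feasible combination exceeds 6034.

6034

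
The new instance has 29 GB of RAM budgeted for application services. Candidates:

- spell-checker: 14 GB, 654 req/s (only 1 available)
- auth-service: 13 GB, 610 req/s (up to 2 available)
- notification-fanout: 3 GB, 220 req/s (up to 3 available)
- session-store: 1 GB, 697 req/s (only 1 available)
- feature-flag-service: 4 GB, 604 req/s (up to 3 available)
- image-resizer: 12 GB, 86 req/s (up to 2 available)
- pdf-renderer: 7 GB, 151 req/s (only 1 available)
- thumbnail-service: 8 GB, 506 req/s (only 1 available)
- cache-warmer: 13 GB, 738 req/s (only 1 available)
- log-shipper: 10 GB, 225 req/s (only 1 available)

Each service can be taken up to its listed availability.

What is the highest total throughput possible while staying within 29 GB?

3467

A density-first pass picks 3×notification-fanout + session-store + 3×feature-flag-service + pdf-renderer — 3320 at 29 GB.
The 13 GB tied up in 2×notification-fanout and pdf-renderer is better spent on cache-warmer — total rises to 3467 (29 GB).
Every other selection either busts 29 GB or exceeds an availability limit or fails to beat 3467.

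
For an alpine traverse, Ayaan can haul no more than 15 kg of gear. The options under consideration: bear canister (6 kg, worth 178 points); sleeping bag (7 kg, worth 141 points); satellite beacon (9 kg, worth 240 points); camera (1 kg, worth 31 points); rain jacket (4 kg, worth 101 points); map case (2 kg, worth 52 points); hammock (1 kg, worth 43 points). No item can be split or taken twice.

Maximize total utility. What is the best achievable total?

418

By utility per kg: hammock 43.00, camera 31.00, bear canister 29.67 lead.
Greedy by ratio would take bear canister + camera + rain jacket + map case + hammock: 14 kg used, total 405.
But bear canister + satellite beacon fits in 15 kg and reaches 418.
Nothing else within 15 kg beats 418.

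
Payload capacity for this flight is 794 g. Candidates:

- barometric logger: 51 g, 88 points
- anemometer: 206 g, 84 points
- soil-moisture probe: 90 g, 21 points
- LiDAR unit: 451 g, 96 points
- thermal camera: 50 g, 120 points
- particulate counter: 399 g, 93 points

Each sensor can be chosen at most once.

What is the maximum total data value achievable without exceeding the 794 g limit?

Greedy by ratio would take barometric logger + anemometer + soil-moisture probe + thermal camera: 397 g used, total 313.
The 90 g tied up in soil-moisture probe is better spent on LiDAR unit — total rises to 388 (758 g).

388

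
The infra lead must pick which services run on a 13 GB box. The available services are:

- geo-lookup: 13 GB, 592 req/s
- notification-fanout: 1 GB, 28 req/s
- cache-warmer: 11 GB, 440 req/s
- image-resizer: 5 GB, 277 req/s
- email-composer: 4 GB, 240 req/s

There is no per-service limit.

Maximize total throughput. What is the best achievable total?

By throughput per GB: email-composer 60.00, image-resizer 55.40, geo-lookup 45.54, cache-warmer 40.00 lead.
A density-first pass picks notification-fanout + 3×email-composer — 748 at 13 GB.
Replace notification-fanout and email-composer with image-resizer: the trade gains 9 net, giving 757 at 13 GB.
Every other selection either busts 13 GB or fails to beat 757.

757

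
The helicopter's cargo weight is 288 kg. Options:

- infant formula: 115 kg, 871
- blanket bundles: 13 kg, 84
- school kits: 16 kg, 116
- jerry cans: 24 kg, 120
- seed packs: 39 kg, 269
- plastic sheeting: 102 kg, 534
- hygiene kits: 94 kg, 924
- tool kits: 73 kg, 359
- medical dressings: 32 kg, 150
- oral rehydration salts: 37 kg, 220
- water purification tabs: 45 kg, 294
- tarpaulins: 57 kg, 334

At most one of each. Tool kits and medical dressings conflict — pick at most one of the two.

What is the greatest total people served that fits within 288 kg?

2300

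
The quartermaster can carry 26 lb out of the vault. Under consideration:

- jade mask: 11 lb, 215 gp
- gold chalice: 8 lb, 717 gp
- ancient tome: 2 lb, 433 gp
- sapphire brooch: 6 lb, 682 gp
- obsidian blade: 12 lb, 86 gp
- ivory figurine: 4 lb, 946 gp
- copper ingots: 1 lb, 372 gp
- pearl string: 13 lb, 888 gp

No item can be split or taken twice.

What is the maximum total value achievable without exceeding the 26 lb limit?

By value per lb: copper ingots 372.00, ivory figurine 236.50, ancient tome 216.50, sapphire brooch 113.67 lead.
Filling by ratio: gold chalice + ancient tome + sapphire brooch + ivory figurine + copper ingots for 3150, with 5 lb left unused.
Replace gold chalice with pearl string: the trade gains 171 net, giving 3321 at 26 lb.
Next best is gold chalice + ancient tome + sapphire brooch + ivory figurine + copper ingots at 3150 (21 lb) — short by 171.

3321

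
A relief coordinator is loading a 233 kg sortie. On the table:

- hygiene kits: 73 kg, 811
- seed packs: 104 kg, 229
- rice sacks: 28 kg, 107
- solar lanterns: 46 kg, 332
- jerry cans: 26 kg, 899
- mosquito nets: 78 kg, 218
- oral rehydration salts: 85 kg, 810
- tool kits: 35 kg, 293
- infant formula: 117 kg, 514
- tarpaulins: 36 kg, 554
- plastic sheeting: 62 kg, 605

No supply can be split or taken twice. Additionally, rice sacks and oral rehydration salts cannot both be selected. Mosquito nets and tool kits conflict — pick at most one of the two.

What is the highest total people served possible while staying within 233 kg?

3162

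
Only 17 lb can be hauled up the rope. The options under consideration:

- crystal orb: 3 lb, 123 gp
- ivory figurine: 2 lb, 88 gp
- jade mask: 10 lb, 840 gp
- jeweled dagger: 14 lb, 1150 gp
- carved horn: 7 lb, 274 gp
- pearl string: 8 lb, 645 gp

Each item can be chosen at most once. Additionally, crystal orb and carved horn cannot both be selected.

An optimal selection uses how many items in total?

2

Optimal total is 1273.
One optimal bundle: crystal orb + jeweled dagger (17 lb).
Every optimal selection uses 2 items.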